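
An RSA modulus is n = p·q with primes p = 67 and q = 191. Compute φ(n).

φ(pq) = (p−1)(q−1) = 66 · 190 = 12540.

12540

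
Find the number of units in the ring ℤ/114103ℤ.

96800

114103 = 11^2 × 23 × 41.
φ(114103) = 114103 · (1 − 1/11) · (1 − 1/23) · (1 − 1/41)
       = 114103 · 8800/10373 = 96800.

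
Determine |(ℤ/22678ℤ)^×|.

9856

Factor 22678: 22678 = 2 * 17 * 23 * 29.
φ(22678) = 22678 · (1 − 1/2) · (1 − 1/17) · (1 − 1/23) · (1 − 1/29)
       = 22678 · 9856/22678 = 9856.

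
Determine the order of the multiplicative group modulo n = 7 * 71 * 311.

130200

φ(7) = 7 − 1 = 6.
φ(71) = 71 − 1 = 70.
φ(311) = 311 − 1 = 310.
φ(154567) = 6 × 70 × 310 = 130200.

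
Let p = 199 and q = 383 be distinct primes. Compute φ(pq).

φ(76217) = 76217 · (1 − 1/199) · (1 − 1/383)
       = 76217 · 75636/76217 = 75636.

75636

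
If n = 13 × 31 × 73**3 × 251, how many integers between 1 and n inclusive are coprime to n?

34531920000

φ(13) = 13 − 1 = 12.
φ(31) = 31 − 1 = 30.
φ(73^3) = 73^2·(73−1) = 5329·72 = 383688.
φ(251) = 251 − 1 = 250.
φ(39350236601) = 12 × 30 × 383688 × 250 = 34531920000.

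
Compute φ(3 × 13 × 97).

φ(3783) = 3783 · (1 − 1/3) · (1 − 1/13) · (1 − 1/97)
       = 3783 · 2304/3783 = 2304.

2304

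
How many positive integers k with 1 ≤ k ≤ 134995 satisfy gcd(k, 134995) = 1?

84672

First factor: 134995 = 5 · 7^2 · 19 · 29.
φ(5) = 5 − 1 = 4.
φ(7^2) = 7^1·(7−1) = 7·6 = 42.
φ(19) = 19 − 1 = 18.
φ(29) = 29 − 1 = 28.
φ(134995) = 4 × 42 × 18 × 28 = 84672.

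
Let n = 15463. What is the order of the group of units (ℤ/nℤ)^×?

12972

15463 = 7 · 47**2.
φ(15463) = 15463 · (1 − 1/7) · (1 − 1/47)
       = 15463 · 276/329 = 12972.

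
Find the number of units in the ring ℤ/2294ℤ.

1080

2294 = 2 · 31 · 37.
φ(2) = 2 − 1 = 1.
φ(31) = 31 − 1 = 30.
φ(37) = 37 − 1 = 36.
φ(2294) = 1 × 30 × 36 = 1080.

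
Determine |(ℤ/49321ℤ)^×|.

45360

Factor 49321: 49321 = 31 · 37 · 43.
φ(31) = 31 − 1 = 30.
φ(37) = 37 − 1 = 36.
φ(43) = 43 − 1 = 42.
Multiply: 30 · 36 · 42 = 45360.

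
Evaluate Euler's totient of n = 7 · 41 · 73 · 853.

14722560

φ(7) = 7 − 1 = 6.
φ(41) = 41 − 1 = 40.
φ(73) = 73 − 1 = 72.
φ(853) = 853 − 1 = 852.
Multiply: 6 · 40 · 72 · 852 = 14722560.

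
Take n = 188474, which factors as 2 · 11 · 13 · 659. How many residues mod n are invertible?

78960

φ(2) = 2 − 1 = 1.
φ(11) = 11 − 1 = 10.
φ(13) = 13 − 1 = 12.
φ(659) = 659 − 1 = 658.
Since φ is multiplicative, φ(188474) = 1 · 10 · 12 · 658 = 78960.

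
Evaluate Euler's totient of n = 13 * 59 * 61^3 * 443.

φ(77123831161) = 77123831161 · (1 − 1/13) · (1 − 1/59) · (1 − 1/61) · (1 − 1/443)
       = 77123831161 · 18457920/20726641 = 68681920320.

68681920320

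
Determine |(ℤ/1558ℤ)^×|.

First factor: 1558 = 2 · 19 · 41.
φ(1558) = 1558 · (1 − 1/2) · (1 − 1/19) · (1 − 1/41)
       = 1558 · 720/1558 = 720.

720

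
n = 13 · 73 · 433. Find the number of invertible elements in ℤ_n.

φ(13) = 13 − 1 = 12.
φ(73) = 73 − 1 = 72.
φ(433) = 433 − 1 = 432.
φ(410917) = 12 × 72 × 432 = 373248.

373248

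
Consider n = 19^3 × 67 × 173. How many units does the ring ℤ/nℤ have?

φ(19^3) = 19^3 − 19^2 = 6859 − 361 = 6498.
φ(67) = 67 − 1 = 66.
φ(173) = 173 − 1 = 172.
Since φ is multiplicative, φ(79502669) = 6498 · 66 · 172 = 73765296.

73765296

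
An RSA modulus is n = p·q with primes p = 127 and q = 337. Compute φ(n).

42336

φ(42799) = 42799 · (1 − 1/127) · (1 − 1/337)
       = 42799 · 42336/42799 = 42336.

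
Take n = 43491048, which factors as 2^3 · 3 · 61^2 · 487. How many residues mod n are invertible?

14230080

φ(2^3) = 2^2·(2−1) = 4·1 = 4.
φ(3) = 3 − 1 = 2.
φ(61^2) = 61^1·(61−1) = 61·60 = 3660.
φ(487) = 487 − 1 = 486.
φ(43491048) = 4 × 2 × 3660 × 486 = 14230080.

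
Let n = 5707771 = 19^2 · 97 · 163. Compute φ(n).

φ(19^2) = 19^2 − 19^1 = 361 − 19 = 342.
φ(97) = 97 − 1 = 96.
φ(163) = 163 − 1 = 162.
Since φ is multiplicative, φ(5707771) = 342 · 96 · 162 = 5318784.

5318784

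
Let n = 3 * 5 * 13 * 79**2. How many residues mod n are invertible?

φ(3) = 3 − 1 = 2.
φ(5) = 5 − 1 = 4.
φ(13) = 13 − 1 = 12.
φ(79^2) = 79^1·(79−1) = 79·78 = 6162.
Since φ is multiplicative, φ(1216995) = 2 · 4 · 12 · 6162 = 591552.

591552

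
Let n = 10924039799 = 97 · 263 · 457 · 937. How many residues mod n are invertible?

10735276032

φ(10924039799) = 10924039799 · (1 − 1/97) · (1 − 1/263) · (1 − 1/457) · (1 − 1/937)
       = 10924039799 · 10735276032/10924039799 = 10735276032.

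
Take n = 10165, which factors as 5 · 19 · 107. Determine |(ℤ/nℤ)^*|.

7632

φ(10165) = 10165 · (1 − 1/5) · (1 − 1/19) · (1 − 1/107)
       = 10165 · 7632/10165 = 7632.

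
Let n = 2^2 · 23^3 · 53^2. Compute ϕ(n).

64148656

φ(2^2) = 2^1·(2−1) = 2·1 = 2.
φ(23^3) = 23^2·(23−1) = 529·22 = 11638.
φ(53^2) = 53^1·(53−1) = 53·52 = 2756.
Multiply: 2 · 11638 · 2756 = 64148656.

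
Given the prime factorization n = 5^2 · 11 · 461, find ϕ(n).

φ(5^2) = 5^1·(5−1) = 5·4 = 20.
φ(11) = 11 − 1 = 10.
φ(461) = 461 − 1 = 460.
Multiply: 20 · 10 · 460 = 92000.

92000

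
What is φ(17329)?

15120

Prime factorization: 17329 = 13 * 31 * 43.
φ(13) = 13 − 1 = 12.
φ(31) = 31 − 1 = 30.
φ(43) = 43 − 1 = 42.
Multiply: 12 · 30 · 42 = 15120.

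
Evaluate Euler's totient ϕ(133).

108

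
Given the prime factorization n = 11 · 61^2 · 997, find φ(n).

36453600

φ(40808207) = 40808207 · (1 − 1/11) · (1 − 1/61) · (1 − 1/997)
       = 40808207 · 597600/668987 = 36453600.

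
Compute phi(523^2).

273006

φ(273529) = 273529 · (1 − 1/523)
       = 273529 · 522/523 = 273006.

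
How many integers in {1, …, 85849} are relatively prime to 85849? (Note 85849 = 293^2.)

85556

φ(293^2) = 293^1·(293−1) = 293·292 = 85556.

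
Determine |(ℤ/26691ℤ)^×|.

26691 = 3 · 7 · 31 · 41.
φ(3) = 3 − 1 = 2.
φ(7) = 7 − 1 = 6.
φ(31) = 31 − 1 = 30.
φ(41) = 41 − 1 = 40.
φ(26691) = 2 × 6 × 30 × 40 = 14400.

14400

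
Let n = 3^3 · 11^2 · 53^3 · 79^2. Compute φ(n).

1782140611680

φ(3^3) = 3^3 − 3^2 = 27 − 9 = 18.
φ(11^2) = 11^2 − 11^1 = 121 − 11 = 110.
φ(53^3) = 53^2·(53−1) = 2809·52 = 146068.
φ(79^2) = 79^2 − 79^1 = 6241 − 79 = 6162.
Since φ is multiplicative, φ(3035504813319) = 18 · 110 · 146068 · 6162 = 1782140611680.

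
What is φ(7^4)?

2058

φ(2401) = 2401 · (1 − 1/7)
       = 2401 · 6/7 = 2058.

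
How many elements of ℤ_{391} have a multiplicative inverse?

352

First factor: 391 = 17 * 23.
φ(17) = 17 − 1 = 16.
φ(23) = 23 − 1 = 22.
Since φ is multiplicative, φ(391) = 16 · 22 = 352.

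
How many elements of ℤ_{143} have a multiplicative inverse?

120

143 = 11 * 13.
φ(11) = 11 − 1 = 10.
φ(13) = 13 − 1 = 12.
Since φ is multiplicative, φ(143) = 10 · 12 = 120.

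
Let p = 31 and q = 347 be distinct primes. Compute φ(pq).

For distinct primes, φ(pq) = (p−1)(q−1) = 30 × 346 = 10380.

10380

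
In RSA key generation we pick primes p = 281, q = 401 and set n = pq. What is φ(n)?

112000

φ(112681) = 112681 · (1 − 1/281) · (1 − 1/401)
       = 112681 · 112000/112681 = 112000.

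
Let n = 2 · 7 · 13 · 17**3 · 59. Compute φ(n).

φ(2) = 2 − 1 = 1.
φ(7) = 7 − 1 = 6.
φ(13) = 13 − 1 = 12.
φ(17^3) = 17^3 − 17^2 = 4913 − 289 = 4624.
φ(59) = 59 − 1 = 58.
Since φ is multiplicative, φ(52755794) = 1 · 6 · 12 · 4624 · 58 = 19309824.

19309824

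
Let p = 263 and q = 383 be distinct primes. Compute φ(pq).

100084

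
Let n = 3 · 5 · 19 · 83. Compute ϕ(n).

φ(23655) = 23655 · (1 − 1/3) · (1 − 1/5) · (1 − 1/19) · (1 − 1/83)
       = 23655 · 11808/23655 = 11808.

11808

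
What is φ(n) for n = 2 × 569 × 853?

483936

φ(970714) = 970714 · (1 − 1/2) · (1 − 1/569) · (1 − 1/853)
       = 970714 · 483936/970714 = 483936.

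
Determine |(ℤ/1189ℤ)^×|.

1120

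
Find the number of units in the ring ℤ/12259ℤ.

First factor: 12259 = 13 · 23 · 41.
φ(13) = 13 − 1 = 12.
φ(23) = 23 − 1 = 22.
φ(41) = 41 − 1 = 40.
Multiply: 12 · 22 · 40 = 10560.

10560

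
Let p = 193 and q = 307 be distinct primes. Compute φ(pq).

58752

φ(pq) = (p−1)(q−1) = 192 · 306 = 58752.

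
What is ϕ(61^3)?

223260

φ(61^3) = 61^2·(61−1) = 3721·60 = 223260.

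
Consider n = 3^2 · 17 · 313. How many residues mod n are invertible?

φ(47889) = 47889 · (1 − 1/3) · (1 − 1/17) · (1 − 1/313)
       = 47889 · 9984/15963 = 29952.

29952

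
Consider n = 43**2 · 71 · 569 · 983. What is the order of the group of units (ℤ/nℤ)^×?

70514041920

φ(43^2) = 43^2 − 43^1 = 1849 − 43 = 1806.
φ(71) = 71 − 1 = 70.
φ(569) = 569 − 1 = 568.
φ(983) = 983 − 1 = 982.
Multiply: 1806 · 70 · 568 · 982 = 70514041920.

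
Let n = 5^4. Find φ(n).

φ(625) = 625 · (1 − 1/5)
       = 625 · 4/5 = 500.

500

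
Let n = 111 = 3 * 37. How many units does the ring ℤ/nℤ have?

φ(111) = 111 · (1 − 1/3) · (1 − 1/37)
       = 111 · 72/111 = 72.

72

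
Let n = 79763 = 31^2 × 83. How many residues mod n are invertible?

φ(79763) = 79763 · (1 − 1/31) · (1 − 1/83)
       = 79763 · 2460/2573 = 76260.

76260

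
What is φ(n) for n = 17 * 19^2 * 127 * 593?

408167424

φ(462183607) = 462183607 · (1 − 1/17) · (1 − 1/19) · (1 − 1/127) · (1 − 1/593)
       = 462183607 · 21482496/24325453 = 408167424.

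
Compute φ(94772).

42336

94772 = 2**2 * 19 * 29 * 43.
φ(94772) = 94772 · (1 − 1/2) · (1 − 1/19) · (1 − 1/29) · (1 − 1/43)
       = 94772 · 21168/47386 = 42336.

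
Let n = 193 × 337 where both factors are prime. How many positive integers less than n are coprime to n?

64512

φ(n) = (p − 1)(q − 1) = (193−1)(337−1) = 192·336 = 64512.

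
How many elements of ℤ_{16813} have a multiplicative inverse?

Factor 16813: 16813 = 17 · 23 · 43.
φ(16813) = 16813 · (1 − 1/17) · (1 − 1/23) · (1 − 1/43)
       = 16813 · 14784/16813 = 14784.

14784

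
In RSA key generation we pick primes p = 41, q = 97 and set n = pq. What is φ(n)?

φ(pq) = (p−1)(q−1) = 40 · 96 = 3840.

3840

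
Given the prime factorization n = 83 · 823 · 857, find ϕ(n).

φ(83) = 83 − 1 = 82.
φ(823) = 823 − 1 = 822.
φ(857) = 857 − 1 = 856.
φ(58540813) = 82 × 822 × 856 = 57697824.

57697824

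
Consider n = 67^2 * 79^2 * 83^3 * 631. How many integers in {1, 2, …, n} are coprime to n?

9697304185929360

φ(10108050997114853) = 10108050997114853 · (1 − 1/67) · (1 − 1/79) · (1 − 1/83) · (1 − 1/631)
       = 10108050997114853 · 265945680/277210289 = 9697304185929360.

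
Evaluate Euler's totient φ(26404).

First factor: 26404 = 2**2 · 7 · 23 · 41.
φ(2^2) = 2^1·(2−1) = 2·1 = 2.
φ(7) = 7 − 1 = 6.
φ(23) = 23 − 1 = 22.
φ(41) = 41 − 1 = 40.
Since φ is multiplicative, φ(26404) = 2 · 6 · 22 · 40 = 10560.

10560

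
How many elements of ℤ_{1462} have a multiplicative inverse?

672

Factor 1462: 1462 = 2 × 17 × 43.
φ(2) = 2 − 1 = 1.
φ(17) = 17 − 1 = 16.
φ(43) = 43 − 1 = 42.
Since φ is multiplicative, φ(1462) = 1 · 16 · 42 = 672.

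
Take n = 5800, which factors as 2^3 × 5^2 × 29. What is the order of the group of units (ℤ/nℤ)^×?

2240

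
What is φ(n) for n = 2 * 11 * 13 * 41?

φ(2) = 2 − 1 = 1.
φ(11) = 11 − 1 = 10.
φ(13) = 13 − 1 = 12.
φ(41) = 41 − 1 = 40.
Since φ is multiplicative, φ(11726) = 1 · 10 · 12 · 40 = 4800.

4800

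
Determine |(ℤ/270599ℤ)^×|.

211680

Prime factorization: 270599 = 7 * 29 * 31 * 43.
φ(270599) = 270599 · (1 − 1/7) · (1 − 1/29) · (1 − 1/31) · (1 − 1/43)
       = 270599 · 211680/270599 = 211680.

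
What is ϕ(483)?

264

First factor: 483 = 3 · 7 · 23.
φ(3) = 3 − 1 = 2.
φ(7) = 7 − 1 = 6.
φ(23) = 23 − 1 = 22.
Multiply: 2 · 6 · 22 = 264.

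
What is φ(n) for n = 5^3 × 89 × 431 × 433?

1634688000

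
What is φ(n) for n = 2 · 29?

28

φ(58) = 58 · (1 − 1/2) · (1 − 1/29)
       = 58 · 28/58 = 28.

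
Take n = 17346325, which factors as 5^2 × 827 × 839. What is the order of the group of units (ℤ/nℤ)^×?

φ(5^2) = 5^1·(5−1) = 5·4 = 20.
φ(827) = 827 − 1 = 826.
φ(839) = 839 − 1 = 838.
Multiply: 20 · 826 · 838 = 13843760.

13843760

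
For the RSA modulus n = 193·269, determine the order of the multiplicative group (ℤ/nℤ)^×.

φ(193) = 193 − 1 = 192.
φ(269) = 269 − 1 = 268.
φ(51917) = 192 × 268 = 51456.

51456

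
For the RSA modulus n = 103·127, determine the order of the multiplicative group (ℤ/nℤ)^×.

12852

φ(pq) = (p−1)(q−1) = 102 · 126 = 12852.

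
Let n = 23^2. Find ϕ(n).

φ(529) = 529 · (1 − 1/23)
       = 529 · 22/23 = 506.

506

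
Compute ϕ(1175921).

1034880

First factor: 1175921 = 23 * 29 * 41 * 43.
φ(1175921) = 1175921 · (1 − 1/23) · (1 − 1/29) · (1 − 1/41) · (1 − 1/43)
       = 1175921 · 1034880/1175921 = 1034880.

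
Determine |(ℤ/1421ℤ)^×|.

1176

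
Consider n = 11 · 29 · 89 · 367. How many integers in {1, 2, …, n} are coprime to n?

9018240

φ(10419497) = 10419497 · (1 − 1/11) · (1 − 1/29) · (1 − 1/89) · (1 − 1/367)
       = 10419497 · 9018240/10419497 = 9018240.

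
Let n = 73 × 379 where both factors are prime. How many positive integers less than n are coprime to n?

27216

φ(n) = (p − 1)(q − 1) = (73−1)(379−1) = 72·378 = 27216.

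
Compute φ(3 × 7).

φ(21) = 21 · (1 − 1/3) · (1 − 1/7)
       = 21 · 12/21 = 12.

12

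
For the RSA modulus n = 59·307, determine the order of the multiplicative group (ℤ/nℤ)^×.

17748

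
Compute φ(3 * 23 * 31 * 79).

102960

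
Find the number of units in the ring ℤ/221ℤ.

Factor 221: 221 = 13 * 17.
φ(221) = 221 · (1 − 1/13) · (1 − 1/17)
       = 221 · 192/221 = 192.

192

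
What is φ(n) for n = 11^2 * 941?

103400

φ(113861) = 113861 · (1 − 1/11) · (1 − 1/941)
       = 113861 · 9400/10351 = 103400.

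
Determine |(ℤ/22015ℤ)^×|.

13824

Prime factorization: 22015 = 5 * 7 * 17 * 37.
φ(22015) = 22015 · (1 − 1/5) · (1 − 1/7) · (1 − 1/17) · (1 − 1/37)
       = 22015 · 13824/22015 = 13824.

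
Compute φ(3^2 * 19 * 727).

78408

φ(3^2) = 3^1·(3−1) = 3·2 = 6.
φ(19) = 19 − 1 = 18.
φ(727) = 727 − 1 = 726.
Multiply: 6 · 18 · 726 = 78408.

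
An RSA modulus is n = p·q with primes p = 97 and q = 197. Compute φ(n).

18816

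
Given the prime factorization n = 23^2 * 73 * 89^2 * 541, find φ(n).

φ(23^2) = 23^2 − 23^1 = 529 − 23 = 506.
φ(73) = 73 − 1 = 72.
φ(89^2) = 89^1·(89−1) = 89·88 = 7832.
φ(541) = 541 − 1 = 540.
Since φ is multiplicative, φ(165483924037) = 506 · 72 · 7832 · 540 = 154081128960.

154081128960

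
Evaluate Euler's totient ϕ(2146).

Prime factorization: 2146 = 2 × 29 × 37.
φ(2146) = 2146 · (1 − 1/2) · (1 − 1/29) · (1 − 1/37)
       = 2146 · 1008/2146 = 1008.

1008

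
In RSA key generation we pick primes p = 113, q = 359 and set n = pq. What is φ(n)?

40096

φ(n) = (p − 1)(q − 1) = (113−1)(359−1) = 112·358 = 40096.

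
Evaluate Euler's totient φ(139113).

80640

First factor: 139113 = 3**2 × 13 × 29 × 41.
φ(139113) = 139113 · (1 − 1/3) · (1 − 1/13) · (1 − 1/29) · (1 − 1/41)
       = 139113 · 26880/46371 = 80640.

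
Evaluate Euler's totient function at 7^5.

14406

φ(16807) = 16807 · (1 − 1/7)
       = 16807 · 6/7 = 14406.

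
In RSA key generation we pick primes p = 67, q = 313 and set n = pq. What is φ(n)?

20592

φ(n) = (p − 1)(q − 1) = (67−1)(313−1) = 66·312 = 20592.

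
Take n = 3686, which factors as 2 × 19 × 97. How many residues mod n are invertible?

1728

φ(3686) = 3686 · (1 − 1/2) · (1 − 1/19) · (1 − 1/97)
       = 3686 · 1728/3686 = 1728.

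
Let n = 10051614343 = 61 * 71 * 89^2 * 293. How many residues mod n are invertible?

9605164800

φ(61) = 61 − 1 = 60.
φ(71) = 71 − 1 = 70.
φ(89^2) = 89^2 − 89^1 = 7921 − 89 = 7832.
φ(293) = 293 − 1 = 292.
Multiply: 60 · 70 · 7832 · 292 = 9605164800.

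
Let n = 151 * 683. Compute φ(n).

102300

φ(103133) = 103133 · (1 − 1/151) · (1 − 1/683)
       = 103133 · 102300/103133 = 102300.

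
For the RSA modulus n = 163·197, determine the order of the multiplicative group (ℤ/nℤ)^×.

31752

For distinct primes, φ(pq) = (p−1)(q−1) = 162 × 196 = 31752.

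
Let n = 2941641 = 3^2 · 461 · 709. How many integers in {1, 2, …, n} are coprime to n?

1954080

φ(3^2) = 3^1·(3−1) = 3·2 = 6.
φ(461) = 461 − 1 = 460.
φ(709) = 709 − 1 = 708.
φ(2941641) = 6 × 460 × 708 = 1954080.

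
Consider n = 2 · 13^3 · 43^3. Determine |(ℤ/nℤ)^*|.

157490424

φ(349353758) = 349353758 · (1 − 1/2) · (1 − 1/13) · (1 − 1/43)
       = 349353758 · 504/1118 = 157490424.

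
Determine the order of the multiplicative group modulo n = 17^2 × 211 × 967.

55177920

φ(17^2) = 17^2 − 17^1 = 289 − 17 = 272.
φ(211) = 211 − 1 = 210.
φ(967) = 967 − 1 = 966.
φ(58966693) = 272 × 210 × 966 = 55177920.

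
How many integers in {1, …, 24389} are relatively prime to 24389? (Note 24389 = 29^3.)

φ(24389) = 24389 · (1 − 1/29)
       = 24389 · 28/29 = 23548.

23548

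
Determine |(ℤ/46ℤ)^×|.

Factor 46: 46 = 2 · 23.
φ(2) = 2 − 1 = 1.
φ(23) = 23 − 1 = 22.
φ(46) = 1 × 22 = 22.

22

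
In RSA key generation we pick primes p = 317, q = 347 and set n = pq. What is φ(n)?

109336

For distinct primes, φ(pq) = (p−1)(q−1) = 316 × 346 = 109336.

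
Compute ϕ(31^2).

930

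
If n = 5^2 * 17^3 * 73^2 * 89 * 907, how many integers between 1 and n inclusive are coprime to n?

38753778032640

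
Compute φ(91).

72

Factor 91: 91 = 7 × 13.
φ(91) = 91 · (1 − 1/7) · (1 − 1/13)
       = 91 · 72/91 = 72.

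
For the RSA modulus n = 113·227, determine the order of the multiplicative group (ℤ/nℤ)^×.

25312

φ(pq) = (p−1)(q−1) = 112 · 226 = 25312.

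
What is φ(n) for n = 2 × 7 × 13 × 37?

2592

φ(6734) = 6734 · (1 − 1/2) · (1 − 1/7) · (1 − 1/13) · (1 − 1/37)
       = 6734 · 2592/6734 = 2592.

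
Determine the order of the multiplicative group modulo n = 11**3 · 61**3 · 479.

φ(11^3) = 11^3 − 11^2 = 1331 − 121 = 1210.
φ(61^3) = 61^2·(61−1) = 3721·60 = 223260.
φ(479) = 479 − 1 = 478.
φ(144711509569) = 1210 × 223260 × 478 = 129129118800.

129129118800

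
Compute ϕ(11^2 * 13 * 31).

39600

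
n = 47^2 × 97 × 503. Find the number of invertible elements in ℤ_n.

104191104

φ(107779319) = 107779319 · (1 − 1/47) · (1 − 1/97) · (1 − 1/503)
       = 107779319 · 2216832/2293177 = 104191104.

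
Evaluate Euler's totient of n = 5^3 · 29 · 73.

201600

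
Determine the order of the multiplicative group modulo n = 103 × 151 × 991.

15147000

φ(103) = 103 − 1 = 102.
φ(151) = 151 − 1 = 150.
φ(991) = 991 − 1 = 990.
Multiply: 102 · 150 · 990 = 15147000.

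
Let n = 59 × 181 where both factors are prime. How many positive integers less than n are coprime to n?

10440

φ(59) = 59 − 1 = 58.
φ(181) = 181 − 1 = 180.
Multiply: 58 · 180 = 10440.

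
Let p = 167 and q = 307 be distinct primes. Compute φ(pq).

50796

φ(51269) = 51269 · (1 − 1/167) · (1 − 1/307)
       = 51269 · 50796/51269 = 50796.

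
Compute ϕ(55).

Factor 55: 55 = 5 · 11.
φ(5) = 5 − 1 = 4.
φ(11) = 11 − 1 = 10.
Since φ is multiplicative, φ(55) = 4 · 10 = 40.

40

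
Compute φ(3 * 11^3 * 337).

813120

φ(1345641) = 1345641 · (1 − 1/3) · (1 − 1/11) · (1 − 1/337)
       = 1345641 · 6720/11121 = 813120.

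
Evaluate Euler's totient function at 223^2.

φ(223^2) = 223^2 − 223^1 = 49729 − 223 = 49506.

49506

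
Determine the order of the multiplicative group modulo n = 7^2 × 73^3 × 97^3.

14556005420544

φ(17397220309609) = 17397220309609 · (1 − 1/7) · (1 − 1/73) · (1 − 1/97)
       = 17397220309609 · 41472/49567 = 14556005420544.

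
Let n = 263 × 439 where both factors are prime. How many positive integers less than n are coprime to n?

For distinct primes, φ(pq) = (p−1)(q−1) = 262 × 438 = 114756.

114756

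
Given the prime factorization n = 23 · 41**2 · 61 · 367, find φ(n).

792316800

φ(865548581) = 865548581 · (1 − 1/23) · (1 − 1/41) · (1 − 1/61) · (1 − 1/367)
       = 865548581 · 19324800/21110941 = 792316800.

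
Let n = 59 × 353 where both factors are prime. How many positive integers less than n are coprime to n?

20416

φ(pq) = (p−1)(q−1) = 58 · 352 = 20416.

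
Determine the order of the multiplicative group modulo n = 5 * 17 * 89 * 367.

φ(2776355) = 2776355 · (1 − 1/5) · (1 − 1/17) · (1 − 1/89) · (1 − 1/367)
       = 2776355 · 2061312/2776355 = 2061312.

2061312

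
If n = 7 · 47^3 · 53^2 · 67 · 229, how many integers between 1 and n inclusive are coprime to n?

25284990436992

φ(31322299510607) = 31322299510607 · (1 − 1/7) · (1 − 1/47) · (1 − 1/53) · (1 − 1/67) · (1 − 1/229)
       = 31322299510607 · 215968896/267535891 = 25284990436992.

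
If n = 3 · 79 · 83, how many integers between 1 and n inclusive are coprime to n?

φ(3) = 3 − 1 = 2.
φ(79) = 79 − 1 = 78.
φ(83) = 83 − 1 = 82.
Since φ is multiplicative, φ(19671) = 2 · 78 · 82 = 12792.

12792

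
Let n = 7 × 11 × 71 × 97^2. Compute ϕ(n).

39110400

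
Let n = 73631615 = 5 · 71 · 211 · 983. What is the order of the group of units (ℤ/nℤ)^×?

φ(73631615) = 73631615 · (1 − 1/5) · (1 − 1/71) · (1 − 1/211) · (1 − 1/983)
       = 73631615 · 57741600/73631615 = 57741600.

57741600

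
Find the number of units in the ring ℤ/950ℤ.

First factor: 950 = 2 * 5**2 * 19.
φ(2) = 2 − 1 = 1.
φ(5^2) = 5^2 − 5^1 = 25 − 5 = 20.
φ(19) = 19 − 1 = 18.
Since φ is multiplicative, φ(950) = 1 · 20 · 18 = 360.

360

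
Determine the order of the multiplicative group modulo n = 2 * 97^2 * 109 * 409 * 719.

294612609024

φ(2) = 2 − 1 = 1.
φ(97^2) = 97^1·(97−1) = 97·96 = 9312.
φ(109) = 109 − 1 = 108.
φ(409) = 409 − 1 = 408.
φ(719) = 719 − 1 = 718.
Multiply: 1 · 9312 · 108 · 408 · 718 = 294612609024.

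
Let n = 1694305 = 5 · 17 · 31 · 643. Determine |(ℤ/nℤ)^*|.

1232640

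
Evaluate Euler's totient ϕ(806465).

First factor: 806465 = 5 * 11**2 * 31 * 43.
φ(5) = 5 − 1 = 4.
φ(11^2) = 11^1·(11−1) = 11·10 = 110.
φ(31) = 31 − 1 = 30.
φ(43) = 43 − 1 = 42.
Multiply: 4 · 110 · 30 · 42 = 554400.

554400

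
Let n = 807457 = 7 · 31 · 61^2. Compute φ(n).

658800

φ(807457) = 807457 · (1 − 1/7) · (1 − 1/31) · (1 − 1/61)
       = 807457 · 10800/13237 = 658800.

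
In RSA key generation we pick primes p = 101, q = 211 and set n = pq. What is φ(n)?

21000

For distinct primes, φ(pq) = (p−1)(q−1) = 100 × 210 = 21000.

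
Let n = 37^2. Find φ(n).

φ(1369) = 1369 · (1 − 1/37)
       = 1369 · 36/37 = 1332.

1332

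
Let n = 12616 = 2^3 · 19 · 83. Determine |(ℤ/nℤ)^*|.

5904

φ(2^3) = 2^2·(2−1) = 4·1 = 4.
φ(19) = 19 − 1 = 18.
φ(83) = 83 − 1 = 82.
Multiply: 4 · 18 · 82 = 5904.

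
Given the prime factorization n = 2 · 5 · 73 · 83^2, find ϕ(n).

1960128

φ(5028970) = 5028970 · (1 − 1/2) · (1 − 1/5) · (1 − 1/73) · (1 − 1/83)
       = 5028970 · 23616/60590 = 1960128.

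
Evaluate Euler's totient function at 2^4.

φ(16) = 16 · (1 − 1/2)
       = 16 · 1/2 = 8.

8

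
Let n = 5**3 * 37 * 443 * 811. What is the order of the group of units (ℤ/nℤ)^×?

φ(1661637625) = 1661637625 · (1 − 1/5) · (1 − 1/37) · (1 − 1/443) · (1 − 1/811)
       = 1661637625 · 51554880/66465505 = 1288872000.

1288872000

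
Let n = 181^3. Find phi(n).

φ(5929741) = 5929741 · (1 − 1/181)
       = 5929741 · 180/181 = 5896980.

5896980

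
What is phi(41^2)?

1640

φ(1681) = 1681 · (1 − 1/41)
       = 1681 · 40/41 = 1640.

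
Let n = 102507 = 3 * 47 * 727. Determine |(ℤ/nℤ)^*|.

φ(102507) = 102507 · (1 − 1/3) · (1 − 1/47) · (1 − 1/727)
       = 102507 · 66792/102507 = 66792.

66792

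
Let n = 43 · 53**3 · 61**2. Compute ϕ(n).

22453572960

φ(43) = 43 − 1 = 42.
φ(53^3) = 53^2·(53−1) = 2809·52 = 146068.
φ(61^2) = 61^2 − 61^1 = 3721 − 61 = 3660.
Multiply: 42 · 146068 · 3660 = 22453572960.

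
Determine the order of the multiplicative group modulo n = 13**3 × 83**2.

φ(13^3) = 13^3 − 13^2 = 2197 − 169 = 2028.
φ(83^2) = 83^2 − 83^1 = 6889 − 83 = 6806.
φ(15135133) = 2028 × 6806 = 13802568.

13802568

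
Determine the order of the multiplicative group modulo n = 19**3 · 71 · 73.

φ(35550197) = 35550197 · (1 − 1/19) · (1 − 1/71) · (1 − 1/73)
       = 35550197 · 90720/98477 = 32749920.

32749920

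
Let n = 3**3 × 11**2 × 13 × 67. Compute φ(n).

φ(3^3) = 3^2·(3−1) = 9·2 = 18.
φ(11^2) = 11^1·(11−1) = 11·10 = 110.
φ(13) = 13 − 1 = 12.
φ(67) = 67 − 1 = 66.
φ(2845557) = 18 × 110 × 12 × 66 = 1568160.

1568160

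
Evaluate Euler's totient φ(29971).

Factor 29971: 29971 = 17 · 41 · 43.
φ(29971) = 29971 · (1 − 1/17) · (1 − 1/41) · (1 − 1/43)
       = 29971 · 26880/29971 = 26880.

26880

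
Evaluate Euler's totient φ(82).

40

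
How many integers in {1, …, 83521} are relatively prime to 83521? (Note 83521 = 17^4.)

φ(17^4) = 17^3·(17−1) = 4913·16 = 78608.

78608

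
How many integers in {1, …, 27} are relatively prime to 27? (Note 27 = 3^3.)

18

φ(27) = 27 · (1 − 1/3)
       = 27 · 2/3 = 18.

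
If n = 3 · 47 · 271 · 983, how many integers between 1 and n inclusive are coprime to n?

φ(37561413) = 37561413 · (1 − 1/3) · (1 − 1/47) · (1 − 1/271) · (1 − 1/983)
       = 37561413 · 24392880/37561413 = 24392880.

24392880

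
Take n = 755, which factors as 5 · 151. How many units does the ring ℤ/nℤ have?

600

φ(755) = 755 · (1 − 1/5) · (1 − 1/151)
       = 755 · 600/755 = 600.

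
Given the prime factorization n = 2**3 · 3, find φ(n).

8

φ(24) = 24 · (1 − 1/2) · (1 − 1/3)
       = 24 · 2/6 = 8.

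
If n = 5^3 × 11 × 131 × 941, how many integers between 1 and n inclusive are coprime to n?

122200000

φ(169497625) = 169497625 · (1 − 1/5) · (1 − 1/11) · (1 − 1/131) · (1 − 1/941)
       = 169497625 · 4888000/6779905 = 122200000.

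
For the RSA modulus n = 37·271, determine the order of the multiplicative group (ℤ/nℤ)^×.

φ(pq) = (p−1)(q−1) = 36 · 270 = 9720.

9720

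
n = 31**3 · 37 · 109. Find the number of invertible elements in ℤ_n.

112091040

φ(120147103) = 120147103 · (1 − 1/31) · (1 − 1/37) · (1 − 1/109)
       = 120147103 · 116640/125023 = 112091040.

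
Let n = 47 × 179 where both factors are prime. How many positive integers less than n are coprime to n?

8188

For distinct primes, φ(pq) = (p−1)(q−1) = 46 × 178 = 8188.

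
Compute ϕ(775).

775 = 5**2 * 31.
φ(5^2) = 5^1·(5−1) = 5·4 = 20.
φ(31) = 31 − 1 = 30.
Multiply: 20 · 30 = 600.

600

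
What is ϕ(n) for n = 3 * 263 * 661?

φ(521529) = 521529 · (1 − 1/3) · (1 − 1/263) · (1 − 1/661)
       = 521529 · 345840/521529 = 345840.

345840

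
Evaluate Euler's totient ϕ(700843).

Factor 700843: 700843 = 11 · 13^3 · 29.
φ(700843) = 700843 · (1 − 1/11) · (1 − 1/13) · (1 − 1/29)
       = 700843 · 3360/4147 = 567840.

567840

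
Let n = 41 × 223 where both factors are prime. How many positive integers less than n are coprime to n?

8880

φ(41) = 41 − 1 = 40.
φ(223) = 223 − 1 = 222.
Multiply: 40 · 222 = 8880.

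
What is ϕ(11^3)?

1210

φ(1331) = 1331 · (1 − 1/11)
       = 1331 · 10/11 = 1210.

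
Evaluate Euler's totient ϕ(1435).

960

1435 = 5 * 7 * 41.
φ(1435) = 1435 · (1 − 1/5) · (1 − 1/7) · (1 − 1/41)
       = 1435 · 960/1435 = 960.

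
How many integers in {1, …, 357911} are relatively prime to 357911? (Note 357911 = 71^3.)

352870

φ(71^3) = 71^3 − 71^2 = 357911 − 5041 = 352870.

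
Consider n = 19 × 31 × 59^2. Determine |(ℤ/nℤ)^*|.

1847880

φ(2050309) = 2050309 · (1 − 1/19) · (1 − 1/31) · (1 − 1/59)
       = 2050309 · 31320/34751 = 1847880.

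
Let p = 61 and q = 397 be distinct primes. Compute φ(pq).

23760

φ(pq) = (p−1)(q−1) = 60 · 396 = 23760.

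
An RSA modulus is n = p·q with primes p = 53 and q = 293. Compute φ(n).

15184

φ(15529) = 15529 · (1 − 1/53) · (1 − 1/293)
       = 15529 · 15184/15529 = 15184.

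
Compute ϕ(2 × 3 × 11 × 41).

φ(2) = 2 − 1 = 1.
φ(3) = 3 − 1 = 2.
φ(11) = 11 − 1 = 10.
φ(41) = 41 − 1 = 40.
φ(2706) = 1 × 2 × 10 × 40 = 800.

800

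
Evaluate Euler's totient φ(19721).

19721 = 13 * 37 * 41.
φ(19721) = 19721 · (1 − 1/13) · (1 − 1/37) · (1 − 1/41)
       = 19721 · 17280/19721 = 17280.

17280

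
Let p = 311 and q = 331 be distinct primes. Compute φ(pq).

φ(pq) = (p−1)(q−1) = 310 · 330 = 102300.

102300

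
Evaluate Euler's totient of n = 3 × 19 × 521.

18720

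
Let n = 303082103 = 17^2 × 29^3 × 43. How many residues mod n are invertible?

269012352

φ(17^2) = 17^1·(17−1) = 17·16 = 272.
φ(29^3) = 29^2·(29−1) = 841·28 = 23548.
φ(43) = 43 − 1 = 42.
Multiply: 272 · 23548 · 42 = 269012352.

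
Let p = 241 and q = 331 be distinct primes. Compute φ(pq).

For distinct primes, φ(pq) = (p−1)(q−1) = 240 × 330 = 79200.

79200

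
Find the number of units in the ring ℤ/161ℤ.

First factor: 161 = 7 × 23.
φ(7) = 7 − 1 = 6.
φ(23) = 23 − 1 = 22.
Multiply: 6 · 22 = 132.

132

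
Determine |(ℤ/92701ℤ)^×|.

First factor: 92701 = 7 × 17 × 19 × 41.
φ(7) = 7 − 1 = 6.
φ(17) = 17 − 1 = 16.
φ(19) = 19 − 1 = 18.
φ(41) = 41 − 1 = 40.
Since φ is multiplicative, φ(92701) = 6 · 16 · 18 · 40 = 69120.

69120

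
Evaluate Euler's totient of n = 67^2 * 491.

2166780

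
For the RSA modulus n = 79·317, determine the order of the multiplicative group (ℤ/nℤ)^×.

24648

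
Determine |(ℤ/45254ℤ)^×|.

19360

45254 = 2 · 11**3 · 17.
φ(2) = 2 − 1 = 1.
φ(11^3) = 11^3 − 11^2 = 1331 − 121 = 1210.
φ(17) = 17 − 1 = 16.
Multiply: 1 · 1210 · 16 = 19360.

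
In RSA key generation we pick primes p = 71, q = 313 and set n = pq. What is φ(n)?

21840

For distinct primes, φ(pq) = (p−1)(q−1) = 70 × 312 = 21840.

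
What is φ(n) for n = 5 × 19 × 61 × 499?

2151360

φ(5) = 5 − 1 = 4.
φ(19) = 19 − 1 = 18.
φ(61) = 61 − 1 = 60.
φ(499) = 499 − 1 = 498.
Since φ is multiplicative, φ(2891705) = 4 · 18 · 60 · 498 = 2151360.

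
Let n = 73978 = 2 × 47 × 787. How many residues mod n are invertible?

φ(73978) = 73978 · (1 − 1/2) · (1 − 1/47) · (1 − 1/787)
       = 73978 · 36156/73978 = 36156.

36156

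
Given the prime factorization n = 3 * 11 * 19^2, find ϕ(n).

6840

φ(3) = 3 − 1 = 2.
φ(11) = 11 − 1 = 10.
φ(19^2) = 19^2 − 19^1 = 361 − 19 = 342.
Since φ is multiplicative, φ(11913) = 2 · 10 · 342 = 6840.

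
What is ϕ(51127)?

51127 = 29 × 41 × 43.
φ(29) = 29 − 1 = 28.
φ(41) = 41 − 1 = 40.
φ(43) = 43 − 1 = 42.
Since φ is multiplicative, φ(51127) = 28 · 40 · 42 = 47040.

47040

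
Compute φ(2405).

1728

Factor 2405: 2405 = 5 * 13 * 37.
φ(2405) = 2405 · (1 − 1/5) · (1 − 1/13) · (1 − 1/37)
       = 2405 · 1728/2405 = 1728.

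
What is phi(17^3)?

φ(17^3) = 17^3 − 17^2 = 4913 − 289 = 4624.

4624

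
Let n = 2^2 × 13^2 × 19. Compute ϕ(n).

φ(2^2) = 2^1·(2−1) = 2·1 = 2.
φ(13^2) = 13^2 − 13^1 = 169 − 13 = 156.
φ(19) = 19 − 1 = 18.
Since φ is multiplicative, φ(12844) = 2 · 156 · 18 = 5616.

5616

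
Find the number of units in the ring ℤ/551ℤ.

504

Factor 551: 551 = 19 * 29.
φ(19) = 19 − 1 = 18.
φ(29) = 29 − 1 = 28.
Since φ is multiplicative, φ(551) = 18 · 28 = 504.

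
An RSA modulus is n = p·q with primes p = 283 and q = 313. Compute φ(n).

87984

φ(88579) = 88579 · (1 − 1/283) · (1 − 1/313)
       = 88579 · 87984/88579 = 87984.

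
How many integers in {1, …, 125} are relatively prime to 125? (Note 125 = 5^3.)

100

φ(5^3) = 5^3 − 5^2 = 125 − 25 = 100.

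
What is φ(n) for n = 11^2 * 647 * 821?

58269200

φ(64273627) = 64273627 · (1 − 1/11) · (1 − 1/647) · (1 − 1/821)
       = 64273627 · 5297200/5843057 = 58269200.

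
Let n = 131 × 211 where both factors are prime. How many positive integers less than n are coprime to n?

27300

φ(pq) = (p−1)(q−1) = 130 · 210 = 27300.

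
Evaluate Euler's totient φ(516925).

369600

First factor: 516925 = 5^2 * 23 * 29 * 31.
φ(5^2) = 5^1·(5−1) = 5·4 = 20.
φ(23) = 23 − 1 = 22.
φ(29) = 29 − 1 = 28.
φ(31) = 31 − 1 = 30.
Since φ is multiplicative, φ(516925) = 20 · 22 · 28 · 30 = 369600.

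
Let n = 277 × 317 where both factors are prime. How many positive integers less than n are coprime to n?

φ(pq) = (p−1)(q−1) = 276 · 316 = 87216.

87216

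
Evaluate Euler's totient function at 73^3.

φ(389017) = 389017 · (1 − 1/73)
       = 389017 · 72/73 = 383688.

383688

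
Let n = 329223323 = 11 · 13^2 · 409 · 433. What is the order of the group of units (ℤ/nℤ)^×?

φ(329223323) = 329223323 · (1 − 1/11) · (1 − 1/13) · (1 − 1/409) · (1 − 1/433)
       = 329223323 · 21150720/25324871 = 274959360.

274959360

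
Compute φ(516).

168

First factor: 516 = 2^2 · 3 · 43.
φ(516) = 516 · (1 − 1/2) · (1 − 1/3) · (1 − 1/43)
       = 516 · 84/258 = 168.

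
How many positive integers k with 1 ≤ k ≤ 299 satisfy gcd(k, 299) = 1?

264

First factor: 299 = 13 · 23.
φ(13) = 13 − 1 = 12.
φ(23) = 23 − 1 = 22.
Since φ is multiplicative, φ(299) = 12 · 22 = 264.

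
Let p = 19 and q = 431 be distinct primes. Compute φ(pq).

7740

φ(8189) = 8189 · (1 − 1/19) · (1 − 1/431)
       = 8189 · 7740/8189 = 7740.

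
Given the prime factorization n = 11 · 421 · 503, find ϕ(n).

2108400

φ(2329393) = 2329393 · (1 − 1/11) · (1 − 1/421) · (1 − 1/503)
       = 2329393 · 2108400/2329393 = 2108400.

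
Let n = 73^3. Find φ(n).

φ(389017) = 389017 · (1 − 1/73)
       = 389017 · 72/73 = 383688.

383688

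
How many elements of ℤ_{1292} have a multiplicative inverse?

576

Prime factorization: 1292 = 2^2 × 17 × 19.
φ(2^2) = 2^1·(2−1) = 2·1 = 2.
φ(17) = 17 − 1 = 16.
φ(19) = 19 − 1 = 18.
φ(1292) = 2 × 16 × 18 = 576.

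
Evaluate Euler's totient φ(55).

40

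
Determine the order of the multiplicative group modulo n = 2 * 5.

φ(10) = 10 · (1 − 1/2) · (1 − 1/5)
       = 10 · 4/10 = 4.

4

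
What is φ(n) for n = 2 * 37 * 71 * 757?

φ(3977278) = 3977278 · (1 − 1/2) · (1 − 1/37) · (1 − 1/71) · (1 − 1/757)
       = 3977278 · 1905120/3977278 = 1905120.

1905120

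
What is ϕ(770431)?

665280

Prime factorization: 770431 = 19 × 23 × 41 × 43.
φ(19) = 19 − 1 = 18.
φ(23) = 23 − 1 = 22.
φ(41) = 41 − 1 = 40.
φ(43) = 43 − 1 = 42.
Multiply: 18 · 22 · 40 · 42 = 665280.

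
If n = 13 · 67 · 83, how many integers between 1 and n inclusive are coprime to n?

64944

φ(72293) = 72293 · (1 − 1/13) · (1 − 1/67) · (1 − 1/83)
       = 72293 · 64944/72293 = 64944.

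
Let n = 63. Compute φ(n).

63 = 3**2 · 7.
φ(3^2) = 3^1·(3−1) = 3·2 = 6.
φ(7) = 7 − 1 = 6.
φ(63) = 6 × 6 = 36.

36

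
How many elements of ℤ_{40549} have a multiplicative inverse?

Prime factorization: 40549 = 23 · 41 · 43.
φ(40549) = 40549 · (1 − 1/23) · (1 − 1/41) · (1 − 1/43)
       = 40549 · 36960/40549 = 36960.

36960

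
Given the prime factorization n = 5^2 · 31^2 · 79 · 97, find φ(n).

φ(5^2) = 5^1·(5−1) = 5·4 = 20.
φ(31^2) = 31^1·(31−1) = 31·30 = 930.
φ(79) = 79 − 1 = 78.
φ(97) = 97 − 1 = 96.
φ(184103575) = 20 × 930 × 78 × 96 = 139276800.

139276800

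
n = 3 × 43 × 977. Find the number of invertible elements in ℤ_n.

φ(126033) = 126033 · (1 − 1/3) · (1 − 1/43) · (1 − 1/977)
       = 126033 · 81984/126033 = 81984.

81984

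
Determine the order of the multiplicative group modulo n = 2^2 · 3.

φ(12) = 12 · (1 − 1/2) · (1 − 1/3)
       = 12 · 2/6 = 4.

4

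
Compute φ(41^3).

67240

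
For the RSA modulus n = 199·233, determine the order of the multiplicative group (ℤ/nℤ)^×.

φ(pq) = (p−1)(q−1) = 198 · 232 = 45936.

45936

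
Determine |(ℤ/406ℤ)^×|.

168

First factor: 406 = 2 · 7 · 29.
φ(2) = 2 − 1 = 1.
φ(7) = 7 − 1 = 6.
φ(29) = 29 − 1 = 28.
Multiply: 1 · 6 · 28 = 168.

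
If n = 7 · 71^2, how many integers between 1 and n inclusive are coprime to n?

29820

φ(35287) = 35287 · (1 − 1/7) · (1 − 1/71)
       = 35287 · 420/497 = 29820.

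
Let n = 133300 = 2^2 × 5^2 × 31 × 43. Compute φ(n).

50400

φ(2^2) = 2^2 − 2^1 = 4 − 2 = 2.
φ(5^2) = 5^2 − 5^1 = 25 − 5 = 20.
φ(31) = 31 − 1 = 30.
φ(43) = 43 − 1 = 42.
Since φ is multiplicative, φ(133300) = 2 · 20 · 30 · 42 = 50400.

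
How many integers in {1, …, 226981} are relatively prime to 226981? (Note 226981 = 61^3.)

φ(61^3) = 61^3 − 61^2 = 226981 − 3721 = 223260.

223260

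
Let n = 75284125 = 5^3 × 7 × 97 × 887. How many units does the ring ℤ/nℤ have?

51033600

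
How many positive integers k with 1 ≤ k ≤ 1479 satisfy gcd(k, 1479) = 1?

1479 = 3 * 17 * 29.
φ(3) = 3 − 1 = 2.
φ(17) = 17 − 1 = 16.
φ(29) = 29 − 1 = 28.
Multiply: 2 · 16 · 28 = 896.

896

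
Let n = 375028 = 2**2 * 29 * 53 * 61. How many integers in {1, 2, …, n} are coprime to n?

φ(2^2) = 2^1·(2−1) = 2·1 = 2.
φ(29) = 29 − 1 = 28.
φ(53) = 53 − 1 = 52.
φ(61) = 61 − 1 = 60.
φ(375028) = 2 × 28 × 52 × 60 = 174720.

174720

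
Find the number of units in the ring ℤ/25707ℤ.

First factor: 25707 = 3 · 11 · 19 · 41.
φ(3) = 3 − 1 = 2.
φ(11) = 11 − 1 = 10.
φ(19) = 19 − 1 = 18.
φ(41) = 41 − 1 = 40.
Multiply: 2 · 10 · 18 · 40 = 14400.

14400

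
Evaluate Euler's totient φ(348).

First factor: 348 = 2^2 · 3 · 29.
φ(348) = 348 · (1 − 1/2) · (1 − 1/3) · (1 − 1/29)
       = 348 · 56/174 = 112.

112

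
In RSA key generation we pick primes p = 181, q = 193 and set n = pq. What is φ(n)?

φ(181) = 181 − 1 = 180.
φ(193) = 193 − 1 = 192.
Multiply: 180 · 192 = 34560.

34560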